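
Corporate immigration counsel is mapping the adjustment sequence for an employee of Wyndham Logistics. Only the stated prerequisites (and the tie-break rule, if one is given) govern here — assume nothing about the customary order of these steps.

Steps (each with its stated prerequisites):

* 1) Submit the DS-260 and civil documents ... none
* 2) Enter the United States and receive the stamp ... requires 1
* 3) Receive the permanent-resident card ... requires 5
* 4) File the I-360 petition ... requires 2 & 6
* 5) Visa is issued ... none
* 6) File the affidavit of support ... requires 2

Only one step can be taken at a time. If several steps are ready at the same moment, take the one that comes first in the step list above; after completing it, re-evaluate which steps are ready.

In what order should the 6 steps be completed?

1 → 2 → 5 → 3 → 6 → 4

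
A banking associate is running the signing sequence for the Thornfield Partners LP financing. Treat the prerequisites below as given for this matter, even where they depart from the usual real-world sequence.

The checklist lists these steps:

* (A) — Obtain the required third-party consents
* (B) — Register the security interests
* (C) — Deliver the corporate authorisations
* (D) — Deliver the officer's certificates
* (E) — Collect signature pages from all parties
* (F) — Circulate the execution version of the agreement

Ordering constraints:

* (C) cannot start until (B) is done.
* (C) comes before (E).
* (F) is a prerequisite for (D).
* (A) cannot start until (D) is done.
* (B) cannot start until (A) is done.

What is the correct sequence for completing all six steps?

(F), (D), (A), (B), (C), (E)

Only (F) has no prerequisites, so it is first.
(D) needed (F), now all done → (D).
(A) needed (D), now all done → (A).
(B) is the only step now ready → (B).
That leaves (C) as the only ready step → (C).
(E) needed (C), now all done → (E).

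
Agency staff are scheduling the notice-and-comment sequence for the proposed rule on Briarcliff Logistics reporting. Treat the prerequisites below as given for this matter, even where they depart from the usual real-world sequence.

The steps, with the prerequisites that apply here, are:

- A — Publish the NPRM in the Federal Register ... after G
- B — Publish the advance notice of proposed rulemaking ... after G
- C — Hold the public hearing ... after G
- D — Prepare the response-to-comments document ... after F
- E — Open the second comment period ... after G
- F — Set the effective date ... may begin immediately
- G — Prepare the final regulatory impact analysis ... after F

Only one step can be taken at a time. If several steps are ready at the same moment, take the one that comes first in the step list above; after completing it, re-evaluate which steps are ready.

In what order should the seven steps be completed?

F, D, G, A, B, C, E

F is the only step with nothing outstanding, so it goes first.
Ready: D and G. D is listed earlier → D.
Next only G has its prerequisites met → G.
Ready: A, B, C and E. A is listed earlier → A.
B, C and E are all available; B is listed earlier → B.
C and E are both available; C is listed earlier → C.
That leaves E as the only ready step → E.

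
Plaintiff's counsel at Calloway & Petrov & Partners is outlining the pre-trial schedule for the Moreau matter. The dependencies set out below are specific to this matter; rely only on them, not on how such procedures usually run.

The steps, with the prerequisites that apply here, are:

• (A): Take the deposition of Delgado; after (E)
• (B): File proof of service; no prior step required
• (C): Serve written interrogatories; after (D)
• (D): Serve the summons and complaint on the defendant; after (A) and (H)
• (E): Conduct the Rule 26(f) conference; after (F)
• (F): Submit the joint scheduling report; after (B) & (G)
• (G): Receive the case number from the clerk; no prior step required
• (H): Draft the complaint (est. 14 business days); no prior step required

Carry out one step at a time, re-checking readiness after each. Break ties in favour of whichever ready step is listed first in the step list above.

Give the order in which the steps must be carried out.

Nothing is required for (B), (G) and (H). (B) is listed earlier → (B) first.
Ready: (G) and (H). (G) is listed earlier → (G).
Ready: (F) and (H). (F) is listed earlier → (F).
Now (E) and (H) have their prerequisites met. (E) is listed earlier, so (E) next.
(A) now also ready, so the ready set is {(A), (H)}; (A) is listed earlier → (A).
(H) is the only step now ready → (H).
(D) needed (A) and (H), now all done → (D).
That leaves (C) as the only ready step → (C).

(B), (G), (F), (E), (A), (H), (D), (C)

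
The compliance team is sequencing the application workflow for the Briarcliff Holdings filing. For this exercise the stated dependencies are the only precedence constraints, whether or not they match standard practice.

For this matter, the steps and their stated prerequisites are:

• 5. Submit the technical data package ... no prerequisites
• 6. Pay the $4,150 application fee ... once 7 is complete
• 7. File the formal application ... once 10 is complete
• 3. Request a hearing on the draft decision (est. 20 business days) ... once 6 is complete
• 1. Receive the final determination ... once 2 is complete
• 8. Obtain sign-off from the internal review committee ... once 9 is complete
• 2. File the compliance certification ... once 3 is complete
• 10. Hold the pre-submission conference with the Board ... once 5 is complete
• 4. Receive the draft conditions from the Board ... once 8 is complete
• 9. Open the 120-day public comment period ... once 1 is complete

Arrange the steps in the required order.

Only 5 has no prerequisites, so it is first.
That leaves 10 as the only ready step → 10.
7 needed 10, now all done → 7.
That leaves 6 as the only ready step → 6.
3 is the only step now ready → 3.
2 is the only step now ready → 2.
1 is the only step now ready → 1.
That leaves 9 as the only ready step → 9.
That leaves 8 as the only ready step → 8.
4 needed 8, now all done → 4.

5, 10, 7, 6, 3, 2, 1, 9, 8, 4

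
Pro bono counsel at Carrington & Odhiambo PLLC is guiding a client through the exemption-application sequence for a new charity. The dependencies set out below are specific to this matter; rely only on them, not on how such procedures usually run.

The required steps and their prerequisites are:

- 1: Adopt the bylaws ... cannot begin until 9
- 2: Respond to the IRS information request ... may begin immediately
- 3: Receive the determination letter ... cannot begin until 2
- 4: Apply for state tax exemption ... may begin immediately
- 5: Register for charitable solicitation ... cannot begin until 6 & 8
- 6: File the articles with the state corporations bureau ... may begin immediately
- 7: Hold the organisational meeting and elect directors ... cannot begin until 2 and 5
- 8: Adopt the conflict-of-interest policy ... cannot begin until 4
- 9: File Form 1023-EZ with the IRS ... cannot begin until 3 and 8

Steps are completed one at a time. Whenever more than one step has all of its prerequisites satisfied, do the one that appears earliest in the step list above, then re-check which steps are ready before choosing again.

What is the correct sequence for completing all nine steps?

2 → 3 → 4 → 6 → 8 → 5 → 7 → 9 → 1

2, 4 and 6 have no prerequisites; 2 is listed earlier, so 2 is first.
3 now also ready, so the ready set is {3, 4, 6}; 3 is listed earlier → 3.
Now 4 and 6 have their prerequisites met. 4 is listed earlier, so 4 next.
Now 6 and 8 have their prerequisites met. 6 is listed earlier, so 6 next.
8 is the only step now ready → 8.
Ready: 5 and 9. 5 is listed earlier → 5.
Now 7 and 9 have their prerequisites met. 7 is listed earlier, so 7 next.
Next only 9 has its prerequisites met → 9.
1 needed 9, now all done → 1.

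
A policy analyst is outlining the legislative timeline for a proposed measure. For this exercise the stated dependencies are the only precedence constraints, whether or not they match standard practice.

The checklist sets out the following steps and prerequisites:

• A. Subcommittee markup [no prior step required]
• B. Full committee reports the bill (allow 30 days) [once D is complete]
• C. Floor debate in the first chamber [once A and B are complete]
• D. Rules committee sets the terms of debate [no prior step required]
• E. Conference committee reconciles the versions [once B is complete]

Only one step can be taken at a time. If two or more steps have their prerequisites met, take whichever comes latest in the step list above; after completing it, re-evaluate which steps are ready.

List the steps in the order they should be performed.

D, B, E, A, C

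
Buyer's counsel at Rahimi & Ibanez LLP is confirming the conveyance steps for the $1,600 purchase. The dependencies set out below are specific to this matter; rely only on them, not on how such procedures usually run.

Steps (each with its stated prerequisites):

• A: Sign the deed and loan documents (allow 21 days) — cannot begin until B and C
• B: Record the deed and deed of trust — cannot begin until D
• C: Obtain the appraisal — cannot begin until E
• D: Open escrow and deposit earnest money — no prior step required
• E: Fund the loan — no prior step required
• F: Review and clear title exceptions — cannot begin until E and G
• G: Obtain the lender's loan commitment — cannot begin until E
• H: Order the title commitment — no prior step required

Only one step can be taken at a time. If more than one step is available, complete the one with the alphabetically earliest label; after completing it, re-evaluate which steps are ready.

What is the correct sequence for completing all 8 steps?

D, E and H have no prerequisites; D has the earlier label, so D is first.
B, E and H are all available; B has the earlier label → B.
E and H are both available; E has the earlier label → E.
C and G now also ready, so the ready set is {C, G, H}; C has the earlier label → C.
A now also ready, so the ready set is {A, G, H}; A has the earlier label → A.
Now G and H have their prerequisites met. G has the earlier label, so G next.
F and H are both available; F has the earlier label → F.
That leaves H as the only ready step → H.

D, B, E, C, A, G, F, H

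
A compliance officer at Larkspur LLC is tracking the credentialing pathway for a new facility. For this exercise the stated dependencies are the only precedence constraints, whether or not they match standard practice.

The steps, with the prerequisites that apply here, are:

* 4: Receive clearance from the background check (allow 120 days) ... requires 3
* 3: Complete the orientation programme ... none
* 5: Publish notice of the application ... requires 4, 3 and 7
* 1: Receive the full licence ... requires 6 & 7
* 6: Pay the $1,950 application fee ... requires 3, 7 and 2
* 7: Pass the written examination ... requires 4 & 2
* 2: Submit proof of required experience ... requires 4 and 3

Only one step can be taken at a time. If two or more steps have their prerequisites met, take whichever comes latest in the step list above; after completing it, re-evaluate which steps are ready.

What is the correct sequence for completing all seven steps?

3, 4, 2, 7, 6, 1, 5

3 has no prerequisites → 3 first.
4 is the only step now ready → 4.
2 needed 3 and 4, now all done → 2.
7 needed 2 and 4, now all done → 7.
Ready: 6 and 5. 6 is listed later → 6.
1 now also ready, so the ready set is {1, 5}; 1 is listed later → 1.
5 needed 7, 3 and 4, now all done → 5.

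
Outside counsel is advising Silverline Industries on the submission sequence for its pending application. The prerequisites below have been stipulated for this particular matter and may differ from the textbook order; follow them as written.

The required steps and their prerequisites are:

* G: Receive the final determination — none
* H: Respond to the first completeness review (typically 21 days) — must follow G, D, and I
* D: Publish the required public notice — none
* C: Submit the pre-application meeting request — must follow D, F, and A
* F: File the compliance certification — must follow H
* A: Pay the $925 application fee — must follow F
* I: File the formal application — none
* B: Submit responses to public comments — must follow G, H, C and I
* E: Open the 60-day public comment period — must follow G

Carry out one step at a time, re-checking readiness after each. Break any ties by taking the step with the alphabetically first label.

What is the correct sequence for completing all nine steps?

D G E I H F A C B

D, G and I have no prerequisites; D has the earlier label, so D is first.
Ready: G and I. G has the earlier label → G.
E and I are both available; E has the earlier label → E.
I is the only step now ready → I.
Next only H has its prerequisites met → H.
F is the only step now ready → F.
A needed F, now all done → A.
Next only C has its prerequisites met → C.
B is the only step now ready → B.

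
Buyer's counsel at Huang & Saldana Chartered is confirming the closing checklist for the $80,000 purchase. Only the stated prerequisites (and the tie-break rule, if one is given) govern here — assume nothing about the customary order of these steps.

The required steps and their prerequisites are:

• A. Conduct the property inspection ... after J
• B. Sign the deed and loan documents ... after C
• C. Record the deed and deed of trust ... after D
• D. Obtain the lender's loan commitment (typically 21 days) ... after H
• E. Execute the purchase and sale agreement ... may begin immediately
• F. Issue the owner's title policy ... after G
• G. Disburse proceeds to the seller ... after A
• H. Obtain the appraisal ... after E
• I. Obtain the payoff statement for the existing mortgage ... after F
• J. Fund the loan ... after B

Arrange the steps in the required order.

E, H, D, C, B, J, A, G, F, I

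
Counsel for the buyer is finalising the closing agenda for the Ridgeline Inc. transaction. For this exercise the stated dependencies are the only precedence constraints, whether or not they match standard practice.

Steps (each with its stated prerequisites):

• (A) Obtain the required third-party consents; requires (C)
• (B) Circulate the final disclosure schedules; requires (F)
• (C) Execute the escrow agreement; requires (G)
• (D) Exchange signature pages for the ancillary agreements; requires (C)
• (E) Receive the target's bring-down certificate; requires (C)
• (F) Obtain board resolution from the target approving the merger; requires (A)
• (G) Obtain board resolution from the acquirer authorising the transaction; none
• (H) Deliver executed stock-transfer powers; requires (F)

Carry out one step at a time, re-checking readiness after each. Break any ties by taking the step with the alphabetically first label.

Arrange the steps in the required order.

(G) is the only step with nothing outstanding, so it goes first.
(C) needed (G), now all done → (C).
Ready: (A), (D) and (E). (A) has the earlier label → (A).
(F) now also ready, so the ready set is {(D), (E), (F)}; (D) has the earlier label → (D).
Ready: (E) and (F). (E) has the earlier label → (E).
That leaves (F) as the only ready step → (F).
(B) and (H) are both available; (B) has the earlier label → (B).
That leaves (H) as the only ready step → (H).

(G) (C) (A) (D) (E) (F) (B) (H)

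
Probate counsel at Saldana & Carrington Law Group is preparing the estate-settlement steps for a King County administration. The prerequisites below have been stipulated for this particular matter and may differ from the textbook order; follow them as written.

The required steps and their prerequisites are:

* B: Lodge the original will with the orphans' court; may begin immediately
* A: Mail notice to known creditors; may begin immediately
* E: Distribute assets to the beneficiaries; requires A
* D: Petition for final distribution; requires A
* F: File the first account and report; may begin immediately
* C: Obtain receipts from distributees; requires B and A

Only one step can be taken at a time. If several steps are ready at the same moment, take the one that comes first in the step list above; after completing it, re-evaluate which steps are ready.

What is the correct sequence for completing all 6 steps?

B → A → E → D → F → C

B, A and F have no prerequisites; B is listed earlier, so B is first.
Now A and F have their prerequisites met. A is listed earlier, so A next.
E, D and C now also ready, so the ready set is {E, D, F, C}; E is listed earlier → E.
Now D, F and C have their prerequisites met. D is listed earlier, so D next.
Now F and C have their prerequisites met. F is listed earlier, so F next.
C needed B and A, now all done → C.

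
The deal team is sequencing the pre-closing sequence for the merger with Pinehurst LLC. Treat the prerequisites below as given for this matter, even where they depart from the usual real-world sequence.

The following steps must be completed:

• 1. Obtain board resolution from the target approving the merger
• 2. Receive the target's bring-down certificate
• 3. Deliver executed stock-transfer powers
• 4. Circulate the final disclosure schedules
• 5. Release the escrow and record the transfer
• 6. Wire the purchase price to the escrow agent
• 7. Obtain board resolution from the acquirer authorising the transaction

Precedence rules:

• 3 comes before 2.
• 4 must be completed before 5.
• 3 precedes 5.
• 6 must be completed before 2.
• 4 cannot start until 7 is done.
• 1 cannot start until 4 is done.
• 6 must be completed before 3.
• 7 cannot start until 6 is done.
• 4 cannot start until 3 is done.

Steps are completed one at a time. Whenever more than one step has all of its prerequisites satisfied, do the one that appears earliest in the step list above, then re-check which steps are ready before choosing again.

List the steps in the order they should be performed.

6, 3, 2, 7, 4, 1, 5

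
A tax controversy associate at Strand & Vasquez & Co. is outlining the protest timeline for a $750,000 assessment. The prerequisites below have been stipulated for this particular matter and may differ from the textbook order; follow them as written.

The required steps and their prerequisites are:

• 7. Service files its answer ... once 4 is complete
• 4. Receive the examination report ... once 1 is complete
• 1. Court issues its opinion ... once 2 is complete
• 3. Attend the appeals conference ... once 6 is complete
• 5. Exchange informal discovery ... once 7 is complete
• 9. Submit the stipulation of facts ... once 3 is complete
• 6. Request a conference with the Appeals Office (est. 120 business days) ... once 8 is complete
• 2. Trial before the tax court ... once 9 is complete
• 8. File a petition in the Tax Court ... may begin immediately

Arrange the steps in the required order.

8, 6, 3, 9, 2, 1, 4, 7, 5

Only 8 has no prerequisites, so it is first.
6 needed 8, now all done → 6.
3 needed 6, now all done → 3.
That leaves 9 as the only ready step → 9.
2 is the only step now ready → 2.
Next only 1 has its prerequisites met → 1.
4 needed 1, now all done → 4.
Next only 7 has its prerequisites met → 7.
Next only 5 has its prerequisites met → 5.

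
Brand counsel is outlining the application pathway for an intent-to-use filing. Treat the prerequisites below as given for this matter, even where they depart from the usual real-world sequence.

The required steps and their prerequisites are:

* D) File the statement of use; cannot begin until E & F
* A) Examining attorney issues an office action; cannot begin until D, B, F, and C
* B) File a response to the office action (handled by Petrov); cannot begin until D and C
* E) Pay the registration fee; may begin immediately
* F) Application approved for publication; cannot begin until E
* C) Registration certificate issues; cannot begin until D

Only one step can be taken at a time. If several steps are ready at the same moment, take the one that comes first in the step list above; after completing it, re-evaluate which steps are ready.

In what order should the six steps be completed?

Only E has no prerequisites, so it is first.
F needed E, now all done → F.
D is the only step now ready → D.
C is the only step now ready → C.
That leaves B as the only ready step → B.
A needed D, B, F and C, now all done → A.

E → F → D → C → B → A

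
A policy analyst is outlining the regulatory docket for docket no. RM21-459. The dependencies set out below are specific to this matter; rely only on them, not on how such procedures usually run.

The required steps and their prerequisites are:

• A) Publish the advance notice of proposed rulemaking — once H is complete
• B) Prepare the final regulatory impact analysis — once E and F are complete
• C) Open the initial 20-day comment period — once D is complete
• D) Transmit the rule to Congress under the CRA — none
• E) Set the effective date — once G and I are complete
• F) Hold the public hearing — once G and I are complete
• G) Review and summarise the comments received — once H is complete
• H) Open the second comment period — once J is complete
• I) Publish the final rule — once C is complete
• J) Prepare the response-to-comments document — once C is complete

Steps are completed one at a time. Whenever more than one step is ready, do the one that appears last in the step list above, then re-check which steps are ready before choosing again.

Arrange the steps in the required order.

Only D has no prerequisites, so it is first.
C needed D, now all done → C.
Now J and I have their prerequisites met. J is listed later, so J next.
Ready: I and H. I is listed later → I.
H is the only step now ready → H.
Now G and A have their prerequisites met. G is listed later, so G next.
Now F, E and A have their prerequisites met. F is listed later, so F next.
E and A are both available; E is listed later → E.
Ready: B and A. B is listed later → B.
A needed H, now all done → A.

D C J I H G F E B A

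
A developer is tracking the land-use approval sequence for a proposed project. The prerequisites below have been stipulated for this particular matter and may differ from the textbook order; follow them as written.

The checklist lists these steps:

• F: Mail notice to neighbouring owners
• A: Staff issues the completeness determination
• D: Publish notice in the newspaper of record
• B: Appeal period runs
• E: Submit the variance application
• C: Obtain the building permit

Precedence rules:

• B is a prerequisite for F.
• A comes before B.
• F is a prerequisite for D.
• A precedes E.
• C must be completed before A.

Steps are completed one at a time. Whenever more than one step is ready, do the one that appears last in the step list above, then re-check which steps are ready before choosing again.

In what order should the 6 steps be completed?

Only C has no prerequisites, so it is first.
A needed C, now all done → A.
Ready: E and B. E is listed later → E.
Next only B has its prerequisites met → B.
That leaves F as the only ready step → F.
Next only D has its prerequisites met → D.

C A E B F D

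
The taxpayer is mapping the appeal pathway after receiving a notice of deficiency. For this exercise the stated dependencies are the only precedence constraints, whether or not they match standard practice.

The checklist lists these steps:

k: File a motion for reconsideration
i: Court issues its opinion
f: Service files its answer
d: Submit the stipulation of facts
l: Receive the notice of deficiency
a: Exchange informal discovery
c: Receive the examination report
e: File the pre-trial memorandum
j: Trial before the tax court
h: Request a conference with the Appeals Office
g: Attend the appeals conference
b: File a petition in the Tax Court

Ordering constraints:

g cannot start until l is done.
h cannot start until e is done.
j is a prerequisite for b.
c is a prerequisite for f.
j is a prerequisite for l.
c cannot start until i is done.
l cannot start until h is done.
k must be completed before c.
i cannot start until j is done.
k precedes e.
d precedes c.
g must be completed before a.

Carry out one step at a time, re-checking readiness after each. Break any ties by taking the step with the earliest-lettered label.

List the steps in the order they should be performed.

d, j, b, i, k, c, e, f, h, l, g, a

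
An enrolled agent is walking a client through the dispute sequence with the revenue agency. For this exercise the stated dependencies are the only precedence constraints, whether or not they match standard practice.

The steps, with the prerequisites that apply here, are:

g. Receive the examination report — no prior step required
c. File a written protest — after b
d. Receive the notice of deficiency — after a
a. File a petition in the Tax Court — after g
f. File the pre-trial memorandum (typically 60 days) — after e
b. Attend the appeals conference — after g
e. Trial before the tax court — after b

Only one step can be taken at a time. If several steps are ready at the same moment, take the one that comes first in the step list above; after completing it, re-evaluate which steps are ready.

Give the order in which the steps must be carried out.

Only g has no prerequisites, so it is first.
Now a and b have their prerequisites met. a is listed earlier, so a next.
d and b are both available; d is listed earlier → d.
That leaves b as the only ready step → b.
c and e are both available; c is listed earlier → c.
That leaves e as the only ready step → e.
f is the only step now ready → f.

g, a, d, b, c, e, f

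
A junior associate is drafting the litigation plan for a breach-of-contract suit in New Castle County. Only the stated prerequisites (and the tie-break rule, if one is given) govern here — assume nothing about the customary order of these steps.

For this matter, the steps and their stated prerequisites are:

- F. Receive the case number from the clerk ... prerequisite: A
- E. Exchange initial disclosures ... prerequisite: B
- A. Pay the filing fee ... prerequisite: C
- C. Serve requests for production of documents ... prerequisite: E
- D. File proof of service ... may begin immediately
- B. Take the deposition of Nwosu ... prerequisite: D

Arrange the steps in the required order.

D B E C A F

D has no prerequisites → D first.
Next only B has its prerequisites met → B.
E is the only step now ready → E.
C needed E, now all done → C.
That leaves A as the only ready step → A.
F is the only step now ready → F.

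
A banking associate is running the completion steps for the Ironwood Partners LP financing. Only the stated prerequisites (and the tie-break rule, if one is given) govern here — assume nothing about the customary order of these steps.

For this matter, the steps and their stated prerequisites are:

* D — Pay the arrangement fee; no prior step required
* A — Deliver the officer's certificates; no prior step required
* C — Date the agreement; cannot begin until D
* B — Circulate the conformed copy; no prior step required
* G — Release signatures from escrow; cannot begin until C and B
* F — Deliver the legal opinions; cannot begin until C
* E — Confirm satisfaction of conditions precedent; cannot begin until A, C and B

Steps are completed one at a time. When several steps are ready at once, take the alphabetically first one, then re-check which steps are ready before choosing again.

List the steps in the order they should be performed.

Nothing is required for A, B and D. A has the earlier label → A first.
B and D are both available; B has the earlier label → B.
Next only D has its prerequisites met → D.
C needed D, now all done → C.
Now E, F and G have their prerequisites met. E has the earlier label, so E next.
Now F and G have their prerequisites met. F has the earlier label, so F next.
G needed B and C, now all done → G.

A B D C E F G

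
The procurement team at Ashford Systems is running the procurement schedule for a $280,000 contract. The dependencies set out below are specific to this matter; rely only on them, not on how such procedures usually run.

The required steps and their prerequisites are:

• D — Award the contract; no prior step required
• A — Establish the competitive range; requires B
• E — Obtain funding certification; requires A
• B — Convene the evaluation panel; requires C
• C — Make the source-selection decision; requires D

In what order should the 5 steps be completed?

D → C → B → A → E

D has no prerequisites → D first.
C is the only step now ready → C.
B needed C, now all done → B.
Next only A has its prerequisites met → A.
E needed A, now all done → E.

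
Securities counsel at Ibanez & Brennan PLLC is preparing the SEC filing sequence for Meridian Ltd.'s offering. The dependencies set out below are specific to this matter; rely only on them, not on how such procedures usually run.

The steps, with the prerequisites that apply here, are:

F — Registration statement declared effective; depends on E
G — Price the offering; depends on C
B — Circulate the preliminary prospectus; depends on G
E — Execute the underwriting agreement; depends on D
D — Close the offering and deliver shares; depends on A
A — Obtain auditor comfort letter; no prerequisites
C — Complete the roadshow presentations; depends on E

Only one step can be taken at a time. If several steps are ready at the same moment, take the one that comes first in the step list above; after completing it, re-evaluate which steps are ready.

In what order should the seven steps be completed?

A has no prerequisites → A first.
D needed A, now all done → D.
E is the only step now ready → E.
Now F and C have their prerequisites met. F is listed earlier, so F next.
That leaves C as the only ready step → C.
G needed C, now all done → G.
Next only B has its prerequisites met → B.

A D E F C G B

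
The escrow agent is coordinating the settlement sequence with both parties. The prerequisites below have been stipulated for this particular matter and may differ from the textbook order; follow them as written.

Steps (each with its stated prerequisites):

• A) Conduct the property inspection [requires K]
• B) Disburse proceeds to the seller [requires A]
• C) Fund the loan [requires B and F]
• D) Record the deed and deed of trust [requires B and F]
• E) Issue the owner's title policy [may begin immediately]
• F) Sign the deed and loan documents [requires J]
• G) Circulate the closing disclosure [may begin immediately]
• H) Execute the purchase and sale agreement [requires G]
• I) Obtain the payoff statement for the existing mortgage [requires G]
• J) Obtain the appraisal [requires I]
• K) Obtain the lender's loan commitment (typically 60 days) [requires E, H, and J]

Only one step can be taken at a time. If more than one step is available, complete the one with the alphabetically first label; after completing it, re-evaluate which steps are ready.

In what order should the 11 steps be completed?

Nothing is required for E and G. E has the earlier label → E first.
G is the only step now ready → G.
Ready: H and I. H has the earlier label → H.
I needed G, now all done → I.
J needed I, now all done → J.
Ready: F and K. F has the earlier label → F.
K needed E, H and J, now all done → K.
A needed K, now all done → A.
That leaves B as the only ready step → B.
Ready: C and D. C has the earlier label → C.
Next only D has its prerequisites met → D.

E, G, H, I, J, F, K, A, B, C, D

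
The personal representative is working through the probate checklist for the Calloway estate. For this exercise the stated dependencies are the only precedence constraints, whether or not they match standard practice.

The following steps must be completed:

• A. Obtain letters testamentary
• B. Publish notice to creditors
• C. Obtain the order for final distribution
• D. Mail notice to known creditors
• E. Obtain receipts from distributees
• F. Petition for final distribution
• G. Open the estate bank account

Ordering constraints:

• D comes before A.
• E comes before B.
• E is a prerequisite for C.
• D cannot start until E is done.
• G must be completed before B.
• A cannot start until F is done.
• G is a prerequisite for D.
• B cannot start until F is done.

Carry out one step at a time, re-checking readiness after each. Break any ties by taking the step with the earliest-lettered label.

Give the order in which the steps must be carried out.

E, C, F, G, B, D, A

E, F and G have no prerequisites; E has the earlier label, so E is first.
Ready: C, F and G. C has the earlier label → C.
Now F and G have their prerequisites met. F has the earlier label, so F next.
Next only G has its prerequisites met → G.
Ready: B and D. B has the earlier label → B.
That leaves D as the only ready step → D.
That leaves A as the only ready step → A.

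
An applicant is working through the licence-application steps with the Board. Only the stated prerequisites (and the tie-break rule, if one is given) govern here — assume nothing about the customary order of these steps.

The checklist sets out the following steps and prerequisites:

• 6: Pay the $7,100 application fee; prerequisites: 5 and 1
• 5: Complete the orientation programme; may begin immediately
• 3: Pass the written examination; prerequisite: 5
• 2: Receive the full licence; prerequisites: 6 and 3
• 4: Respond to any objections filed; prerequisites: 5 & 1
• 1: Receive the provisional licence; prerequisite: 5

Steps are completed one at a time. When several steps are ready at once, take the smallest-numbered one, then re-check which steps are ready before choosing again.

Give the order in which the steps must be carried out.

5, 1, 3, 4, 6, 2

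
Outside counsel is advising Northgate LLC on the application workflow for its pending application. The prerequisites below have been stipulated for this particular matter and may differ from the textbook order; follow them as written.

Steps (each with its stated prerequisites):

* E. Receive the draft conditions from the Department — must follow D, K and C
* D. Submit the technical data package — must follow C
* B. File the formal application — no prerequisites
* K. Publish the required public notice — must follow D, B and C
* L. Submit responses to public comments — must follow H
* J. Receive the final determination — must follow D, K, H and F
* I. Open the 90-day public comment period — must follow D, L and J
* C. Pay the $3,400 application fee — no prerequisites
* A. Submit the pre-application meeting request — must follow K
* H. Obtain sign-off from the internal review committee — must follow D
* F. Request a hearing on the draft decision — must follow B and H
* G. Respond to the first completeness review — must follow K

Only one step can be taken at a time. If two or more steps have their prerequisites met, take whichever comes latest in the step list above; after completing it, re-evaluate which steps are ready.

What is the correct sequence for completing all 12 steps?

C, B, D, H, F, L, K, G, A, J, I, E

Nothing is required for C and B. C is listed later → C first.
D now also ready, so the ready set is {B, D}; B is listed later → B.
That leaves D as the only ready step → D.
Ready: H and K. H is listed later → H.
F and L now also ready, so the ready set is {F, L, K}; F is listed later → F.
L and K are both available; L is listed later → L.
That leaves K as the only ready step → K.
Now G, A, J and E have their prerequisites met. G is listed later, so G next.
Ready: A, J and E. A is listed later → A.
Now J and E have their prerequisites met. J is listed later, so J next.
I now also ready, so the ready set is {I, E}; I is listed later → I.
Next only E has its prerequisites met → E.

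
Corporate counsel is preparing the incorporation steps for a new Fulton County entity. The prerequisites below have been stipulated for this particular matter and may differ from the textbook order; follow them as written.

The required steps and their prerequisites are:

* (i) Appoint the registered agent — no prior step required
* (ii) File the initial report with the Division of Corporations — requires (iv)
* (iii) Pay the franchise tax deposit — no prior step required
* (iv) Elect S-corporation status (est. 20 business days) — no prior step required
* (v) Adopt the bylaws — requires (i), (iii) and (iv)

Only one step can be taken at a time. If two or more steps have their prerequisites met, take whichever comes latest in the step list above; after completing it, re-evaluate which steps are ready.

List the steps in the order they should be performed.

Nothing is required for (iv), (iii) and (i). (iv) is listed later → (iv) first.
(ii) now also ready, so the ready set is {(iii), (ii), (i)}; (iii) is listed later → (iii).
Ready: (ii) and (i). (ii) is listed later → (ii).
(i) is the only step now ready → (i).
Next only (v) has its prerequisites met → (v).

(iv), (iii), (ii), (i), (v)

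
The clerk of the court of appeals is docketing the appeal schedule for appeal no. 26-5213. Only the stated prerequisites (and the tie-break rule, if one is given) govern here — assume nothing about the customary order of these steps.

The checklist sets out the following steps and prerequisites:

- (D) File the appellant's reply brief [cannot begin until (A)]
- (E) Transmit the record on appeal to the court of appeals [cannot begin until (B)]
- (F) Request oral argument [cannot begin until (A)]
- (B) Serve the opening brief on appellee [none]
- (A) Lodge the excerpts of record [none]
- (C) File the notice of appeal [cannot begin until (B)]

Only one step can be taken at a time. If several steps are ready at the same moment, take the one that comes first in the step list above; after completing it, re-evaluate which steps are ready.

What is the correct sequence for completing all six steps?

(B) → (E) → (A) → (D) → (F) → (C)

(B) and (A) have no prerequisites; (B) is listed earlier, so (B) is first.
(E), (A) and (C) are all available; (E) is listed earlier → (E).
Now (A) and (C) have their prerequisites met. (A) is listed earlier, so (A) next.
(D) and (F) now also ready, so the ready set is {(D), (F), (C)}; (D) is listed earlier → (D).
Now (F) and (C) have their prerequisites met. (F) is listed earlier, so (F) next.
(C) needed (B), now all done → (C).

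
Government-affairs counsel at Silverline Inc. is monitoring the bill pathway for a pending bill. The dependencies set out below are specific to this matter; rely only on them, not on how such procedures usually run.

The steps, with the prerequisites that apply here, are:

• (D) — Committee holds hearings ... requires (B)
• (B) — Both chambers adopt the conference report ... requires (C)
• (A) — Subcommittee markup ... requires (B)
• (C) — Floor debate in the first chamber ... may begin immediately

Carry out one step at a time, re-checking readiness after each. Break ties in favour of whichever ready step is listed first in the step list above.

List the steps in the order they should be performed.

(C) → (B) → (D) → (A)

Only (C) has no prerequisites, so it is first.
Next only (B) has its prerequisites met → (B).
Ready: (D) and (A). (D) is listed earlier → (D).
(A) needed (B), now all done → (A).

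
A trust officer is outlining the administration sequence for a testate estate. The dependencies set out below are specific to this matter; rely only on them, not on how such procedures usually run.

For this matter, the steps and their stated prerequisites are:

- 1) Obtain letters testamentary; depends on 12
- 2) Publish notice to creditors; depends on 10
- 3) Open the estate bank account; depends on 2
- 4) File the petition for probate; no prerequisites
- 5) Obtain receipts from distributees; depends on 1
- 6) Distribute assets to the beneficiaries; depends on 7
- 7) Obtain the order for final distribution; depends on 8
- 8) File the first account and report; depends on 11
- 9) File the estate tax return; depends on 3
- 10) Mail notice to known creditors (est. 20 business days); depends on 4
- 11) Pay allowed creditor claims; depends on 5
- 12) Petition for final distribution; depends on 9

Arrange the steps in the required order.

4, 10, 2, 3, 9, 12, 1, 5, 11, 8, 7, 6

4 has no prerequisites → 4 first.
10 is the only step now ready → 10.
Next only 2 has its prerequisites met → 2.
3 is the only step now ready → 3.
9 is the only step now ready → 9.
12 needed 9, now all done → 12.
That leaves 1 as the only ready step → 1.
That leaves 5 as the only ready step → 5.
Next only 11 has its prerequisites met → 11.
8 needed 11, now all done → 8.
That leaves 7 as the only ready step → 7.
That leaves 6 as the only ready step → 6.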